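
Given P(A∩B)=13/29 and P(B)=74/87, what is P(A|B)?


P(A|B) = P(A∩B)/P(B) = (78/174)/(148/174) = 78/148 = 39/74

39/74


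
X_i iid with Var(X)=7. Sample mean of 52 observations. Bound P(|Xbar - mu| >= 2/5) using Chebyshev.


Var(Xbar) = Var(X)/n = 7/52
Chebyshev: P(|Xbar-mu| >= 2/5) <= Var(Xbar)/(2/5)^2 = (7/52)/(4/25) = 175/208

175/208


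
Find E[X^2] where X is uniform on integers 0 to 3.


E[X^2] = (1/4) * sum(x^2 for x=0..3)
= 14/4 = 7/2

7/2


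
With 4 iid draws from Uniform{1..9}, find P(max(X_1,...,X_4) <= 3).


P(max <= 3) = P(all X_i <= 3) = (P(X_1 <= 3))^4
= (3/9)^4 = (1/3)^4 = 1/81

1/81


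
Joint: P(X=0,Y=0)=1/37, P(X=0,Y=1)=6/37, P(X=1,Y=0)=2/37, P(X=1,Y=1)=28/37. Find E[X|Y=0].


P(Y=0) = 3/37
E[X|Y=0] = (0*1 + 1*2)/3 = 2/3

2/3


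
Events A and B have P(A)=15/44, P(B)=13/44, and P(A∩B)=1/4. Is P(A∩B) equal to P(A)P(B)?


P(A)*P(B) = 15/44*13/44 = 195/1936
P(A∩B) = 1/4 != 195/1936, so not independent

No, A and B are not independent


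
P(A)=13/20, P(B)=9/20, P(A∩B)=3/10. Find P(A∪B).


P(A∪B) = P(A) + P(B) - P(A∩B)
= 13/20 + 9/20 - 3/10 = 4/5

4/5


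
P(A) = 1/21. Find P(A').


P(A') = 1 - P(A) = 1 - 1/21 = 20/21

20/21


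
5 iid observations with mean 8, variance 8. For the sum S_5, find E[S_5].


E[S_n] = n*E[X_1] = 5*8 = 40

40


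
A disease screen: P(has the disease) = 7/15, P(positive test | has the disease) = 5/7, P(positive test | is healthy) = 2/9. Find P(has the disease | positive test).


P(A) = P(A|B)P(B) + P(A|B')P(B') = 5/7*7/15 + 2/9*8/15 = 61/135
P(B|A) = P(A|B)P(B)/P(A) = (1/3)/(61/135) = 45/61

45/61


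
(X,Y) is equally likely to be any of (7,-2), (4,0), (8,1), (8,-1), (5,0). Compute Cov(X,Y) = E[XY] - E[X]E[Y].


E[X]=32/5, E[Y]=-2/5, E[XY]=-14/5
Cov(X,Y) = E[XY] - E[X]E[Y] = -14/5 - 32/5*-2/5 = -6/25

-6/25


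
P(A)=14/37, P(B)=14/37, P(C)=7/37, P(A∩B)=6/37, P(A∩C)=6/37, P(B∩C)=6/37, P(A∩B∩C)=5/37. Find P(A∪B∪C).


P(A∪B∪C) = P(A)+P(B)+P(C) - P(AB)-P(AC)-P(BC) + P(ABC)
= 14/37+14/37+7/37 - 6/37-6/37-6/37 + 5/37
= 22/37

22/37


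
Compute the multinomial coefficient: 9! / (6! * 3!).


9! = 362880
Denominator: 6!=720 * 3!=6
Coefficient = 362880 / 4320 = 84

84


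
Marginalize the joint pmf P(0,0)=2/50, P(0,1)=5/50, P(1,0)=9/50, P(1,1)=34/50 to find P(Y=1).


P(Y=1) = P(0,1)+P(1,1) = 5/50 + 34/50 = 39/50

39/50


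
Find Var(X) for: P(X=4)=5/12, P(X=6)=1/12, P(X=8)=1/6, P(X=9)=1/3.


E[X] = 13/2, E[X^2] = 142/3
Var(X) = E[X^2] - (E[X])^2 = 142/3 - (13/2)^2 = 61/12

61/12


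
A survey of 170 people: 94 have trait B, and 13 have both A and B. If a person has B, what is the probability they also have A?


P(A|B) = P(A∩B)/P(B) = (13/170)/(94/170) = 13/94

13/94


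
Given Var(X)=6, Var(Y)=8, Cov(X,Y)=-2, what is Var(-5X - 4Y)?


Var(-5X - 4Y) = (-5)^2*Var(X) + (-4)^2*Var(Y) + 2*(-5)*(-4)*Cov(X,Y)
= 25*6 + 16*8 + 40*(-2)
= 150 + 128 - 80 = 198

198


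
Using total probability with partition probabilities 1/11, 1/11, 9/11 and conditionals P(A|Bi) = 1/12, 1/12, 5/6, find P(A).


P(A) = P(A|B1)P(B1) + P(A|B2)P(B2) + P(A|B3)P(B3)
= 1/12*1/11 + 1/12*1/11 + 5/6*9/11
= 1/132 + 1/132 + 15/22 = 23/33

23/33


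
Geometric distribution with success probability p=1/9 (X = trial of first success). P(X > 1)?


P(X > 1) = P(first 1 trials all fail) = (1-p)^1 = (8/9)^1 = 8/9

8/9


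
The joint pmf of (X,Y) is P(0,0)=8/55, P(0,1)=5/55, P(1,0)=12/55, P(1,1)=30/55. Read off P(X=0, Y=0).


Read from table: P(X=0, Y=0) = 8/55

8/55


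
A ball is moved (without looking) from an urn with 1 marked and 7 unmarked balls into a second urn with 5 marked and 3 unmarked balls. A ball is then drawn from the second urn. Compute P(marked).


P(transfer marked) = 1/8; P(transfer unmarked) = 7/8
If marked transferred: Urn II has 6 marked of 9, so P(marked|marked moved) = 2/3
If unmarked transferred: Urn II has 5 marked of 9, so P(marked|unmarked moved) = 5/9
By total probability: P(marked) = 1/8*2/3 + 7/8*5/9 = 41/72

41/72


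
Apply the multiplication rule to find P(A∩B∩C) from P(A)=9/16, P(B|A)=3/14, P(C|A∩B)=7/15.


P(A∩B∩C) = P(A) * P(B|A) * P(C|A∩B)
= 9/16 * 3/14 * 7/15
= 27/224 * 7/15 = 9/160

9/160


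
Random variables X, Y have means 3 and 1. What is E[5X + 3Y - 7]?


E[5X + 3Y - 7] = 5*E[X] + 3*E[Y] - 7
= (5)*(3) + (3)*(1) + (-7)
= 15 + 3 - 7 = 11

11


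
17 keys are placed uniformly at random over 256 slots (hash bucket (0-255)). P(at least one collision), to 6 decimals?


P(all different) = prod((256-i)/256 for i=0..16) = 0.580976
P(at least one match) = 1 - 0.580976 = 0.419024

0.419024


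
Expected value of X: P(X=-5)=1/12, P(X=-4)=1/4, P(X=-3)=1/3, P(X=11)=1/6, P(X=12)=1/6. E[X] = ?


E[X] = sum(x * P(x))
= -5*1/12 - 4*1/4 - 3*1/3 + 11*1/6 + 12*1/6
= 17/12

17/12


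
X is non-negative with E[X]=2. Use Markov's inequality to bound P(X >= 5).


Markov: P(X >= a) <= E[X]/a
P(X >= 5) <= 2/5

2/5


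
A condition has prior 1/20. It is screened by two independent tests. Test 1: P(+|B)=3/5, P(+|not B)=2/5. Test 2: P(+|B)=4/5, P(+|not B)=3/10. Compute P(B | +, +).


After test 1: P(+) = 3/5*1/20 + 2/5*19/20 = 41/100
P(B|+) = (3/100)/(41/100) = 3/41
After test 2 (use post1 as new prior): P(+) = 4/5*3/41 + 3/10*38/41 = 69/205
P(B|+,+) = (12/205)/(69/205) = 4/23

4/23


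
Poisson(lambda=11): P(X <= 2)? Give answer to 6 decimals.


P(X<=2) = e^(-11)*11^0/0! + e^(-11)*11^1/1! + e^(-11)*11^2/2!
≈ 0.0000167017 + 0.0001837187 + 0.0010104529
= 0.0012108733
≈ 0.001211

0.001211


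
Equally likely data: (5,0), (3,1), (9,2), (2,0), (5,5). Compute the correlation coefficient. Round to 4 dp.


Cov(X,Y) = 1.5200, Var(X) = 5.7600, Var(Y) = 3.4400
rho = Cov/(sqrt(VarX)*sqrt(VarY)) = 0.3415

0.3415


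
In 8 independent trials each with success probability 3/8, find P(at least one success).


P(at least one) = 1 - P(none)
P(none) = (1 - 3/8)^8 = (5/8)^8 = 390625/16777216
P(at least one) = 1 - 390625/16777216 = 16386591/16777216

16386591/16777216


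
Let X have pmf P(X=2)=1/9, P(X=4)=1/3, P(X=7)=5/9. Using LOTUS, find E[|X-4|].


E[|X-4|] = sum(g(x)*P(x))
= 2*1/9 + 0*1/3 + 3*5/9
= 17/9

17/9


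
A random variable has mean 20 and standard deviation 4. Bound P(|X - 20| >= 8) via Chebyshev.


k = 8/4 = 2
Chebyshev: P(|X-mu| >= k*sigma) <= 1/k^2 = 1/2^2 = 1/4

1/4


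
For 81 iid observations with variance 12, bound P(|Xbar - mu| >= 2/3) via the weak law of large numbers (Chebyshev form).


Var(Xbar) = Var(X)/n = 12/81
Chebyshev: P(|Xbar-mu| >= 2/3) <= Var(Xbar)/(2/3)^2 = (4/27)/(4/9) = 1/3

1/3


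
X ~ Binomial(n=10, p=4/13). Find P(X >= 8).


P(X>=8) = P(X=8) + P(X=9) + P(X=10)
= 238878720/137858491849 + 23592960/137858491849 + 1048576/137858491849
= 263520256/137858491849

263520256/137858491849


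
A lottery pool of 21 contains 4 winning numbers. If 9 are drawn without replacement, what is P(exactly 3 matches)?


P(X=3) = C(4,3)*C(17,6) / C(21,9)
= 4*12376 / 293930
= 49504/293930 = 16/95

16/95


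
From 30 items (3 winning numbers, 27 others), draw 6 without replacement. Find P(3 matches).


P(X=3) = C(3,3)*C(27,3) / C(30,6)
= 1*2925 / 593775
= 2925/593775 = 1/203

1/203


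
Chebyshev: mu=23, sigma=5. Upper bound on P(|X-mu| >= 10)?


k = 10/5 = 2
Chebyshev: P(|X-mu| >= k*sigma) <= 1/k^2 = 1/2^2 = 1/4

1/4


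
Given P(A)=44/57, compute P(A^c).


P(A') = 1 - P(A) = 1 - 44/57 = 13/57

13/57


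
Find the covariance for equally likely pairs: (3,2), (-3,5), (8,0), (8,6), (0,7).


E[X]=16/5, E[Y]=4, E[XY]=39/5
Cov(X,Y) = E[XY] - E[X]E[Y] = 39/5 - 16/5*4 = -5

-5


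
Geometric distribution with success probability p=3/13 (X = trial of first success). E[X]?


For geometric (trials until first success), E[X] = 1/p = 1/(3/13) = 13/3

13/3


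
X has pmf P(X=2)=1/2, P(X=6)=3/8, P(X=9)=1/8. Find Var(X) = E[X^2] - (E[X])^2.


E[X] = 35/8, E[X^2] = 205/8
Var(X) = E[X^2] - (E[X])^2 = 205/8 - (35/8)^2 = 415/64

415/64


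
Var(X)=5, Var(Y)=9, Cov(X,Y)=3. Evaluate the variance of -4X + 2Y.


Var(-4X + 2Y) = (-4)^2*Var(X) + 2^2*Var(Y) + 2*(-4)*2*Cov(X,Y)
= 16*5 + 4*9 - 16*3
= 80 + 36 - 48 = 68

68


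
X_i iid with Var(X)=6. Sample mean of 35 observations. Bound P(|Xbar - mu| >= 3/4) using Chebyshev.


Var(Xbar) = Var(X)/n = 6/35
Chebyshev: P(|Xbar-mu| >= 3/4) <= Var(Xbar)/(3/4)^2 = (6/35)/(9/16) = 32/105

32/105


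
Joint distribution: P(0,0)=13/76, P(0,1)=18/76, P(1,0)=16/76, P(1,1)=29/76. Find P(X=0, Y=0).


Read from table: P(X=0, Y=0) = 13/76

13/76


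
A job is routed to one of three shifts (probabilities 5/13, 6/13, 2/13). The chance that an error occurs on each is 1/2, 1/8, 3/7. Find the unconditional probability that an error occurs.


P(A) = P(A|B1)P(B1) + P(A|B2)P(B2) + P(A|B3)P(B3)
= 1/2*5/13 + 1/8*6/13 + 3/7*2/13
= 5/26 + 3/52 + 6/91 = 115/364

115/364


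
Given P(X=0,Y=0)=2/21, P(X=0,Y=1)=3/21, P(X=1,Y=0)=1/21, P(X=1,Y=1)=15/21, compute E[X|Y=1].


P(Y=1) = 18/21
E[X|Y=1] = (0*3 + 1*15)/18 = 15/18 = 5/6

5/6


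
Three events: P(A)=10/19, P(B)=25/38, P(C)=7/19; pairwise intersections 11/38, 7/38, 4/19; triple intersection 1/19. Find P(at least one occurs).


P(A∪B∪C) = P(A)+P(B)+P(C) - P(AB)-P(AC)-P(BC) + P(ABC)
= 10/19+25/38+7/19 - 11/38-7/38-4/19 + 1/19
= 35/38

35/38


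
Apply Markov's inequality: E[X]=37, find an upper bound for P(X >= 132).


Markov: P(X >= a) <= E[X]/a
P(X >= 132) <= 37/132

37/132


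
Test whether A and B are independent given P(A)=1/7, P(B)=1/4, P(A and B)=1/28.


P(A)*P(B) = 1/7*1/4 = 1/28
P(A∩B) = 1/28, which equals P(A)P(B), so independent

Yes, A and B are independent


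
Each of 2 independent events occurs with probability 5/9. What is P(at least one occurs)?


P(at least one) = 1 - P(none)
P(none) = (1 - 5/9)^2 = (4/9)^2 = 16/81
P(at least one) = 1 - 16/81 = 65/81

65/81


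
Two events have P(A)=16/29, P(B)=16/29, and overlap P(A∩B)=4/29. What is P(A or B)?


P(A∪B) = P(A) + P(B) - P(A∩B)
= 16/29 + 16/29 - 4/29 = 28/29

28/29


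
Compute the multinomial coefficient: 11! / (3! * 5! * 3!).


11! = 39916800
Denominator: 3!=6 * 5!=120 * 3!=6
Coefficient = 39916800 / 4320 = 9240

9240


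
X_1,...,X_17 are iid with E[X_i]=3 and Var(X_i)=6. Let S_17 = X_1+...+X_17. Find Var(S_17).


By independence, Var(S_n) = n*Var(X_1) = 17*6 = 102

102


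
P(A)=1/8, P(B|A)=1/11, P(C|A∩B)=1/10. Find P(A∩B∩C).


P(A∩B∩C) = P(A) * P(B|A) * P(C|A∩B)
= 1/8 * 1/11 * 1/10
= 1/88 * 1/10 = 1/880

1/880


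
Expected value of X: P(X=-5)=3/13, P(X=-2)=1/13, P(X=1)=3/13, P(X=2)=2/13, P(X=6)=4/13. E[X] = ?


E[X] = sum(x * P(x))
= -5*3/13 - 2*1/13 + 1*3/13 + 2*2/13 + 6*4/13
= 14/13

14/13


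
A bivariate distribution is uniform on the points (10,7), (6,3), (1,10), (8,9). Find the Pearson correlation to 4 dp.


Cov(X,Y) = -2.8125, Var(X) = 11.1875, Var(Y) = 7.1875
rho = Cov/(sqrt(VarX)*sqrt(VarY)) = -0.3136

-0.3136


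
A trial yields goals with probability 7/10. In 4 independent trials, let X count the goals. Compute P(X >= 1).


P(X>=1) = P(X=1) + P(X=2) + P(X=3) + P(X=4)
= 189/2500 + 1323/5000 + 1029/2500 + 2401/10000
= 9919/10000

9919/10000


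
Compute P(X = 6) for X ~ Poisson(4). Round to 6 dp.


P(X=6) = e^(-4) * 4^6 / 6!
≈ 0.01831563889 * 4096 / 720
≈ 0.104196

0.104196


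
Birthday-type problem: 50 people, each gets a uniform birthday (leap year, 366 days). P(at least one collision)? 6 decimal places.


P(all different) = prod((366-i)/366 for i=0..49) = 0.029927
P(at least one match) = 1 - 0.029927 = 0.970073

0.970073


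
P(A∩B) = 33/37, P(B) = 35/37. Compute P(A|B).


P(A|B) = P(A∩B)/P(B) = (33/37)/(35/37) = 33/35

33/35


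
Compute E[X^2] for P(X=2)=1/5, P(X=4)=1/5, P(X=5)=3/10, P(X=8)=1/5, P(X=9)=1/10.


E[X^2] = sum(g(x)*P(x))
= 4*1/5 + 16*1/5 + 25*3/10 + 64*1/5 + 81*1/10
= 162/5

162/5


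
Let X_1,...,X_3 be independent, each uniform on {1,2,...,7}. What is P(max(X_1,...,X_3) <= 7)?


P(max <= 7) = P(all X_i <= 7) = (P(X_1 <= 7))^3
= (7/7)^3 = 1^3 = 1

1


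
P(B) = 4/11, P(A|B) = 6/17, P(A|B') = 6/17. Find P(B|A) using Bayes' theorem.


P(A) = P(A|B)P(B) + P(A|B')P(B') = 6/17*4/11 + 6/17*7/11 = 6/17
P(B|A) = P(A|B)P(B)/P(A) = (24/187)/(6/17) = 4/11

4/11


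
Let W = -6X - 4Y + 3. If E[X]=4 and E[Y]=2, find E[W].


E[-6X - 4Y + 3] = -6*E[X] - 4*E[Y] + 3
= (-6)*(4) + (-4)*(2) + (3)
= -24 - 8 + 3 = -29

-29


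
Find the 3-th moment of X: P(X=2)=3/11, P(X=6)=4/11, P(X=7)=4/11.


E[X^3] = sum(x^3 * P(x))
= 8*3/11 + 216*4/11 + 343*4/11
= 2260/11

2260/11


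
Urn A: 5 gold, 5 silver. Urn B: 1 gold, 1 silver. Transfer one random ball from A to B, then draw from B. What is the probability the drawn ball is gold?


P(transfer gold) = 5/10 = 1/2; P(transfer silver) = 1/2
If gold transferred: Urn II has 2 gold of 3, so P(gold|gold moved) = 2/3
If silver transferred: Urn II has 1 gold of 3, so P(gold|silver moved) = 1/3
By total probability: P(gold) = 1/2*2/3 + 1/2*1/3 = 1/2

1/2


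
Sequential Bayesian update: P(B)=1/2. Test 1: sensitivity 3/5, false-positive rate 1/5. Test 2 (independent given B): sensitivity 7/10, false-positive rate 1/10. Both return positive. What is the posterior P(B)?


After test 1: P(+) = 3/5*1/2 + 1/5*1/2 = 2/5
P(B|+) = (3/10)/(2/5) = 3/4
After test 2 (use post1 as new prior): P(+) = 7/10*3/4 + 1/10*1/4 = 11/20
P(B|+,+) = (21/40)/(11/20) = 21/22

21/22


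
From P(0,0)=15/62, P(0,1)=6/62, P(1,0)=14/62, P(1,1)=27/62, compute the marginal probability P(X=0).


P(X=0) = P(0,0)+P(0,1) = 15/62 + 6/62 = 21/62

21/62


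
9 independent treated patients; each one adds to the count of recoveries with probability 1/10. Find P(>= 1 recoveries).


P(at least one) = 1 - P(none)
P(none) = (1 - 1/10)^9 = (9/10)^9 = 387420489/1000000000
P(at least one) = 1 - 387420489/1000000000 = 612579511/1000000000

612579511/1000000000


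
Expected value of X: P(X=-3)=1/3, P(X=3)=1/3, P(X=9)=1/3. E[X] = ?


E[X] = sum(x * P(x))
= -3*1/3 + 3*1/3 + 9*1/3
= 3

3


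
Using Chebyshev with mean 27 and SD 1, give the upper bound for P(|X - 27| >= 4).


k = 4/1 = 4
Chebyshev: P(|X-mu| >= k*sigma) <= 1/k^2 = 1/4^2 = 1/16

1/16


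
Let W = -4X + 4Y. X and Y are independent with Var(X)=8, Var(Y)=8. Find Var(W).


Independence => Cov(X,Y)=0
Var(-4X + 4Y) = (-4)^2*Var(X) + 4^2*Var(Y)
= 16*8 + 16*8 = 256

256


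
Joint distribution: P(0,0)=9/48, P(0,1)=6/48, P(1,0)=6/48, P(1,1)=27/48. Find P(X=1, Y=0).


Read from table: P(X=1, Y=0) = 6/48 = 1/8

1/8


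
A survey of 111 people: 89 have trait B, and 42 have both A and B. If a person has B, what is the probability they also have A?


P(A|B) = P(A∩B)/P(B) = (42/111)/(89/111) = 42/89

42/89


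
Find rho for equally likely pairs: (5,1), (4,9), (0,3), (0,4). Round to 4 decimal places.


Cov(X,Y) = 0.6875, Var(X) = 5.1875, Var(Y) = 8.6875
rho = Cov/(sqrt(VarX)*sqrt(VarY)) = 0.1024

0.1024


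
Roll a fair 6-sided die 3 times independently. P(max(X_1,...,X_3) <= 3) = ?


P(max <= 3) = P(all X_i <= 3) = (P(X_1 <= 3))^3
= (3/6)^3 = (1/2)^3 = 1/8

1/8


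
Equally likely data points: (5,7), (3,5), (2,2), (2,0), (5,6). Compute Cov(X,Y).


E[X]=17/5, E[Y]=4, E[XY]=84/5
Cov(X,Y) = E[XY] - E[X]E[Y] = 84/5 - 17/5*4 = 16/5

16/5


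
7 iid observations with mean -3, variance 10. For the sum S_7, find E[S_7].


E[S_n] = n*E[X_1] = 7*-3 = -21

-21


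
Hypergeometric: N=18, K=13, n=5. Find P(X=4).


P(X=4) = C(13,4)*C(5,1) / C(18,5)
= 715*5 / 8568
= 3575/8568

3575/8568


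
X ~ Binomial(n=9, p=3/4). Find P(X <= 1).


P(X<=1) = P(X=0) + P(X=1)
= 1/262144 + 27/262144
= 7/65536

7/65536


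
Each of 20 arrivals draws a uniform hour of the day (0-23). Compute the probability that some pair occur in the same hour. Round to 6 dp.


P(all different) = prod((24-i)/24 for i=0..19) = 0.000006
P(at least one match) = 1 - 0.000006 = 0.999994

0.999994


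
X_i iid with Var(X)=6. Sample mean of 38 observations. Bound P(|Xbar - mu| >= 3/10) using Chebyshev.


Var(Xbar) = Var(X)/n = 6/38
Chebyshev: P(|Xbar-mu| >= 3/10) <= Var(Xbar)/(3/10)^2 = (3/19)/(9/100) = 100/57
Bound exceeds 1, so trivial bound: 1

1


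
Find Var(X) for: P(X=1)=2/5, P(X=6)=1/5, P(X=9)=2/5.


E[X] = 26/5, E[X^2] = 40
Var(X) = E[X^2] - (E[X])^2 = 40 - (26/5)^2 = 324/25

324/25


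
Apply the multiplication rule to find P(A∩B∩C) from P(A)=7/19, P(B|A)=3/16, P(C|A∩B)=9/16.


P(A∩B∩C) = P(A) * P(B|A) * P(C|A∩B)
= 7/19 * 3/16 * 9/16
= 21/304 * 9/16 = 189/4864

189/4864


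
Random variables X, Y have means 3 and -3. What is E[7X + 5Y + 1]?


E[7X + 5Y + 1] = 7*E[X] + 5*E[Y] + 1
= (7)*(3) + (5)*(-3) + (1)
= 21 - 15 + 1 = 7

7


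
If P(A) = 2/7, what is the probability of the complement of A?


P(A') = 1 - P(A) = 1 - 2/7 = 5/7

5/7


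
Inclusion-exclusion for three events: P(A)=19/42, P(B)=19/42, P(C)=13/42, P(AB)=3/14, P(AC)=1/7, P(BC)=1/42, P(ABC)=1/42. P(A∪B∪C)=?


P(A∪B∪C) = P(A)+P(B)+P(C) - P(AB)-P(AC)-P(BC) + P(ABC)
= 19/42+19/42+13/42 - 3/14-1/7-1/42 + 1/42
= 6/7

6/7


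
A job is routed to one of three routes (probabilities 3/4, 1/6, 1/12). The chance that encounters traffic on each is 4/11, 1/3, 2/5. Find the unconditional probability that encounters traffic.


P(A) = P(A|B1)P(B1) + P(A|B2)P(B2) + P(A|B3)P(B3)
= 4/11*3/4 + 1/3*1/6 + 2/5*1/12
= 3/11 + 1/18 + 1/30 = 179/495

179/495


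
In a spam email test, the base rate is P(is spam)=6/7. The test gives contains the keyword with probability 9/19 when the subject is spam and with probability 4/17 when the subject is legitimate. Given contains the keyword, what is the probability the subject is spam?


P(A) = P(A|B)P(B) + P(A|B')P(B') = 9/19*6/7 + 4/17*1/7 = 142/323
P(B|A) = P(A|B)P(B)/P(A) = (54/133)/(142/323) = 459/497

459/497


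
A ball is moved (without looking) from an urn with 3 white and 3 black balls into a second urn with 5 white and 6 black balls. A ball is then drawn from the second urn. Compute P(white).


P(transfer white) = 3/6 = 1/2; P(transfer black) = 1/2
If white transferred: Urn II has 6 white of 12, so P(white|white moved) = 1/2
If black transferred: Urn II has 5 white of 12, so P(white|black moved) = 5/12
By total probability: P(white) = 1/2*1/2 + 1/2*5/12 = 11/24

11/24


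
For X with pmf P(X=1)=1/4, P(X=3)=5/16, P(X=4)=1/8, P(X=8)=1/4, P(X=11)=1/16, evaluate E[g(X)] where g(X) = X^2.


E[X^2] = sum(g(x)*P(x))
= 1*1/4 + 9*5/16 + 16*1/8 + 64*1/4 + 121*1/16
= 229/8

229/8


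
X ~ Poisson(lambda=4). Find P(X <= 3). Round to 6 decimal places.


P(X<=3) = e^(-4)*4^0/0! + e^(-4)*4^1/1! + e^(-4)*4^2/2! + e^(-4)*4^3/3!
≈ 0.0183156389 + 0.0732625556 + 0.1465251111 + 0.1953668148
= 0.4334701204
≈ 0.433470

0.433470


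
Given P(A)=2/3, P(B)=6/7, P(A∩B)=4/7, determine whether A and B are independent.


P(A)*P(B) = 2/3*6/7 = 4/7
P(A∩B) = 4/7, which equals P(A)P(B), so independent

Yes, A and B are independent


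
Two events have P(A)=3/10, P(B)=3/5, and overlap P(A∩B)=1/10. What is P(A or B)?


P(A∪B) = P(A) + P(B) - P(A∩B)
= 3/10 + 3/5 - 1/10 = 4/5

4/5


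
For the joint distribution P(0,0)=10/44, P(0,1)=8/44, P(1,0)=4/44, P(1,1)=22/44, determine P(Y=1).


P(Y=1) = P(0,1)+P(1,1) = 8/44 + 22/44 = 30/44 = 15/22

15/22


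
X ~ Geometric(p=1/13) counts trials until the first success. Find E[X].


For geometric (trials until first success), E[X] = 1/p = 1/(1/13) = 13

13


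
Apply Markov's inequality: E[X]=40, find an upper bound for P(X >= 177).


Markov: P(X >= a) <= E[X]/a
P(X >= 177) <= 40/177

40/177


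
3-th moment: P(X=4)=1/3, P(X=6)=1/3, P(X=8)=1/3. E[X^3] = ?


E[X^3] = sum(x^3 * P(x))
= 64*1/3 + 216*1/3 + 512*1/3
= 264

264


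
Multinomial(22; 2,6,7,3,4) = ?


22! = 1124000727777607680000
Denominator: 2!=2 * 6!=720 * 7!=5040 * 3!=6 * 4!=24
Coefficient = 1124000727777607680000 / 1045094400 = 1075501627200

1075501627200


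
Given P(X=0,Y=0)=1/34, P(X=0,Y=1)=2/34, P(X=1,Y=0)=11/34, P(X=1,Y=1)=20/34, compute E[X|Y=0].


P(Y=0) = 12/34
E[X|Y=0] = (0*1 + 1*11)/12 = 11/12

11/12


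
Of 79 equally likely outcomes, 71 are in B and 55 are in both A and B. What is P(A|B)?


P(A|B) = P(A∩B)/P(B) = (55/79)/(71/79) = 55/71

55/71


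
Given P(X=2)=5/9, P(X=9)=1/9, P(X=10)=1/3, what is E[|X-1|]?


E[|X-1|] = sum(g(x)*P(x))
= 1*5/9 + 8*1/9 + 9*1/3
= 40/9

40/9


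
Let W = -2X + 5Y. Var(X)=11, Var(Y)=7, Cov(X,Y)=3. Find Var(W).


Var(-2X + 5Y) = (-2)^2*Var(X) + 5^2*Var(Y) + 2*(-2)*5*Cov(X,Y)
= 4*11 + 25*7 - 20*3
= 44 + 175 - 60 = 159

159


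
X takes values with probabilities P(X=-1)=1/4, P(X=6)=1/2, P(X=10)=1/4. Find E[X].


E[X] = sum(x * P(x))
= -1*1/4 + 6*1/2 + 10*1/4
= 21/4

21/4


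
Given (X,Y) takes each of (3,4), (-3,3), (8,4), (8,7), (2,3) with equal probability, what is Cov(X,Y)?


E[X]=18/5, E[Y]=21/5, E[XY]=97/5
Cov(X,Y) = E[XY] - E[X]E[Y] = 97/5 - 18/5*21/5 = 107/25

107/25


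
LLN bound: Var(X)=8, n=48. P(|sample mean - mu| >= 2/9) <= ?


Var(Xbar) = Var(X)/n = 8/48
Chebyshev: P(|Xbar-mu| >= 2/9) <= Var(Xbar)/(2/9)^2 = (1/6)/(4/81) = 27/8
Bound exceeds 1, so trivial bound: 1

1


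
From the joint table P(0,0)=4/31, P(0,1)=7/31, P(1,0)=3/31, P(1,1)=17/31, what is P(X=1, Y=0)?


Read from table: P(X=1, Y=0) = 3/31

3/31


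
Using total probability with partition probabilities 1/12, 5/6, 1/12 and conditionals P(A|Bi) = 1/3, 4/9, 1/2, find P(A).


P(A) = P(A|B1)P(B1) + P(A|B2)P(B2) + P(A|B3)P(B3)
= 1/3*1/12 + 4/9*5/6 + 1/2*1/12
= 1/36 + 10/27 + 1/24 = 95/216

95/216


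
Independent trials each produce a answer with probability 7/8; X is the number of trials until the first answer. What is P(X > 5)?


P(X > 5) = P(first 5 trials all fail) = (1-p)^5 = (1/8)^5 = 1/32768

1/32768


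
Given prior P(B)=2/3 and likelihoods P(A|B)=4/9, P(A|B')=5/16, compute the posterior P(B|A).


P(A) = P(A|B)P(B) + P(A|B')P(B') = 4/9*2/3 + 5/16*1/3 = 173/432
P(B|A) = P(A|B)P(B)/P(A) = (8/27)/(173/432) = 128/173

128/173


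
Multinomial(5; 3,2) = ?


5! = 120
Denominator: 3!=6 * 2!=2
Coefficient = 120 / 12 = 10

10


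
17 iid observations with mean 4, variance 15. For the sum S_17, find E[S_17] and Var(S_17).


E[S_n] = n*mu = 17*4 = 68
Var(S_n) = n*sigma^2 = 17*15 = 255

E[S_17]=68, Var(S_17)=255


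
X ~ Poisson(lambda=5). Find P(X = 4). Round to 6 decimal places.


P(X=4) = e^(-5) * 5^4 / 4!
≈ 0.006737946999 * 625 / 24
≈ 0.175467

0.175467


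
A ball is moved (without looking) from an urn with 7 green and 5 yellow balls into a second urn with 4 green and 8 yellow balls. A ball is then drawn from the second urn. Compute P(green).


P(transfer green) = 7/12; P(transfer yellow) = 5/12
If green transferred: Urn II has 5 green of 13, so P(green|green moved) = 5/13
If yellow transferred: Urn II has 4 green of 13, so P(green|yellow moved) = 4/13
By total probability: P(green) = 7/12*5/13 + 5/12*4/13 = 55/156

55/156


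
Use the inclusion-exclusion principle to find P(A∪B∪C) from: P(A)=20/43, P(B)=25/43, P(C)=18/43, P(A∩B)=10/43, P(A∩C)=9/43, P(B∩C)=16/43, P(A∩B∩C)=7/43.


P(A∪B∪C) = P(A)+P(B)+P(C) - P(AB)-P(AC)-P(BC) + P(ABC)
= 20/43+25/43+18/43 - 10/43-9/43-16/43 + 7/43
= 35/43

35/43


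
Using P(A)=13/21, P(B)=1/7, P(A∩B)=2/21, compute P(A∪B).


P(A∪B) = P(A) + P(B) - P(A∩B)
= 13/21 + 1/7 - 2/21 = 2/3

2/3


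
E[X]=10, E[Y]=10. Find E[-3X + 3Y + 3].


E[-3X + 3Y + 3] = -3*E[X] + 3*E[Y] + 3
= (-3)*(10) + (3)*(10) + (3)
= -30 + 30 + 3 = 3

3


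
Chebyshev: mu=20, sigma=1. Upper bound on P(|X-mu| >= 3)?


k = 3/1 = 3
Chebyshev: P(|X-mu| >= k*sigma) <= 1/k^2 = 1/3^2 = 1/9

1/9


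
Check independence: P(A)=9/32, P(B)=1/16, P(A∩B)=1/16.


P(A)*P(B) = 9/32*1/16 = 9/512
P(A∩B) = 1/16 != 9/512, so not independent

No, A and B are not independent


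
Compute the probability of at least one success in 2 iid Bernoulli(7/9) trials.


P(at least one) = 1 - P(none)
P(none) = (1 - 7/9)^2 = (2/9)^2 = 4/81
P(at least one) = 1 - 4/81 = 77/81

77/81


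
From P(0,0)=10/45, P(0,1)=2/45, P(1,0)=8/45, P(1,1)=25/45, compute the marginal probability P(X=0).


P(X=0) = P(0,0)+P(0,1) = 10/45 + 2/45 = 12/45 = 4/15

4/15


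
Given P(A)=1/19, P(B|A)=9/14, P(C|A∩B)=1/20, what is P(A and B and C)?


P(A∩B∩C) = P(A) * P(B|A) * P(C|A∩B)
= 1/19 * 9/14 * 1/20
= 9/266 * 1/20 = 9/5320

9/5320


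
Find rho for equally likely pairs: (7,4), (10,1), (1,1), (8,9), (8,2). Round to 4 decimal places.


Cov(X,Y) = 2.2800, Var(X) = 9.3600, Var(Y) = 9.0400
rho = Cov/(sqrt(VarX)*sqrt(VarY)) = 0.2479

0.2479


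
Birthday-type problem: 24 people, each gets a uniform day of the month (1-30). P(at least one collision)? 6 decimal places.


P(all different) = prod((30-i)/30 for i=0..23) = 0.000001
P(at least one match) = 1 - 0.000001 = 0.999999

0.999999


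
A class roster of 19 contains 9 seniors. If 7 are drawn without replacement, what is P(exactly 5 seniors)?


P(X=5) = C(9,5)*C(10,2) / C(19,7)
= 126*45 / 50388
= 5670/50388 = 945/8398

945/8398


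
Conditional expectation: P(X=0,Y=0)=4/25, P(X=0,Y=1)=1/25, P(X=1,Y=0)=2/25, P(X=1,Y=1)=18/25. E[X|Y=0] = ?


P(Y=0) = 6/25
E[X|Y=0] = (0*4 + 1*2)/6 = 2/6 = 1/3

1/3


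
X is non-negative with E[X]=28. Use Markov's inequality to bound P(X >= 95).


Markov: P(X >= a) <= E[X]/a
P(X >= 95) <= 28/95

28/95


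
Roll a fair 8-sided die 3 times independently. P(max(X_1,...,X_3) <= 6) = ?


P(max <= 6) = P(all X_i <= 6) = (P(X_1 <= 6))^3
= (6/8)^3 = (3/4)^3 = 27/64

27/64


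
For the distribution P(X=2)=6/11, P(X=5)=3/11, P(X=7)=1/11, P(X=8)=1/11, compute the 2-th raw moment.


E[X^2] = sum(x^2 * P(x))
= 4*6/11 + 25*3/11 + 49*1/11 + 64*1/11
= 212/11

212/11


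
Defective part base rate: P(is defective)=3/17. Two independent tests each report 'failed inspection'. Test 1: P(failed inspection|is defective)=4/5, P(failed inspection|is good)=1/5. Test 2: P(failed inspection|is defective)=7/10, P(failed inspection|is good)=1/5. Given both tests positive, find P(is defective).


After test 1: P(+) = 4/5*3/17 + 1/5*14/17 = 26/85
P(B|+) = (12/85)/(26/85) = 6/13
After test 2 (use post1 as new prior): P(+) = 7/10*6/13 + 1/5*7/13 = 28/65
P(B|+,+) = (21/65)/(28/65) = 3/4

3/4


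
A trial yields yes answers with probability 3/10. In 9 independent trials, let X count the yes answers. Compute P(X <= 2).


P(X<=2) = P(X=0) + P(X=1) + P(X=2)
= 40353607/1000000000 + 155649627/1000000000 + 66706983/250000000
= 231415583/500000000

231415583/500000000


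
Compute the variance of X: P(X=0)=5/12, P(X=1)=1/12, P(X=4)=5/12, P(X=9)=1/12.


E[X] = 5/2, E[X^2] = 27/2
Var(X) = E[X^2] - (E[X])^2 = 27/2 - (5/2)^2 = 29/4

29/4


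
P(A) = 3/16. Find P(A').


P(A') = 1 - P(A) = 1 - 3/16 = 13/16

13/16


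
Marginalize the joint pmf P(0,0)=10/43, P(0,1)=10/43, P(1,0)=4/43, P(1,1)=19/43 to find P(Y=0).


P(Y=0) = P(0,0)+P(1,0) = 10/43 + 4/43 = 14/43

14/43


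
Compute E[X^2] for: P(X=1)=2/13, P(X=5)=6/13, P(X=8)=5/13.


E[X^2] = sum(x^2 * P(x))
= 1*2/13 + 25*6/13 + 64*5/13
= 472/13

472/13


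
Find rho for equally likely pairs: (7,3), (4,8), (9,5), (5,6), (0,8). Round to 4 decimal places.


Cov(X,Y) = -4.4000, Var(X) = 9.2000, Var(Y) = 3.6000
rho = Cov/(sqrt(VarX)*sqrt(VarY)) = -0.7646

-0.7646


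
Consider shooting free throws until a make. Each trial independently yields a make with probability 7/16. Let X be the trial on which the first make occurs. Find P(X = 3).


P(X=3) = (1-p)^2 * p = (9/16)^2 * 7/16
= 81/256 * 7/16 = 567/4096

567/4096


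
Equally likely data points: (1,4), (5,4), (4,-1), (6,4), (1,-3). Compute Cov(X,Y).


E[X]=17/5, E[Y]=8/5, E[XY]=41/5
Cov(X,Y) = E[XY] - E[X]E[Y] = 41/5 - 17/5*8/5 = 69/25

69/25


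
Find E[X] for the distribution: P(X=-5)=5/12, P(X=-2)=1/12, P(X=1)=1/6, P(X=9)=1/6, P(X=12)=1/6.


E[X] = sum(x * P(x))
= -5*5/12 - 2*1/12 + 1*1/6 + 9*1/6 + 12*1/6
= 17/12

17/12


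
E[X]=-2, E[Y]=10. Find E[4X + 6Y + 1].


E[4X + 6Y + 1] = 4*E[X] + 6*E[Y] + 1
= (4)*(-2) + (6)*(10) + (1)
= -8 + 60 + 1 = 53

53


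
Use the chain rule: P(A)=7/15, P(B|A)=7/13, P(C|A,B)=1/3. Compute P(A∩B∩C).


P(A∩B∩C) = P(A) * P(B|A) * P(C|A∩B)
= 7/15 * 7/13 * 1/3
= 49/195 * 1/3 = 49/585

49/585


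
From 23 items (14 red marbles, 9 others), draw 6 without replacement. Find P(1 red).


P(X=1) = C(14,1)*C(9,5) / C(23,6)
= 14*126 / 100947
= 1764/100947 = 84/4807

84/4807


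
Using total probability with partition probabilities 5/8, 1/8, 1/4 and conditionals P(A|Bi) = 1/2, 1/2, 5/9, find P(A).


P(A) = P(A|B1)P(B1) + P(A|B2)P(B2) + P(A|B3)P(B3)
= 1/2*5/8 + 1/2*1/8 + 5/9*1/4
= 5/16 + 1/16 + 5/36 = 37/72

37/72


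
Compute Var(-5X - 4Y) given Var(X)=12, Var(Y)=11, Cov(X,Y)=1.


Var(-5X - 4Y) = (-5)^2*Var(X) + (-4)^2*Var(Y) + 2*(-5)*(-4)*Cov(X,Y)
= 25*12 + 16*11 + 40*1
= 300 + 176 + 40 = 516

516


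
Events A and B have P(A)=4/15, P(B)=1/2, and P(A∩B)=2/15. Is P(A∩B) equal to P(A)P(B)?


P(A)*P(B) = 4/15*1/2 = 2/15
P(A∩B) = 2/15, which equals P(A)P(B), so independent

Yes, A and B are independent


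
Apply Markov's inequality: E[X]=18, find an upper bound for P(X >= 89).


Markov: P(X >= a) <= E[X]/a
P(X >= 89) <= 18/89

18/89


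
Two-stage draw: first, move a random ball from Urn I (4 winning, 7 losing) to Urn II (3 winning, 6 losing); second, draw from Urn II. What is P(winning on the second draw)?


P(transfer winning) = 4/11; P(transfer losing) = 7/11
If winning transferred: Urn II has 4 winning of 10, so P(winning|winning moved) = 2/5
If losing transferred: Urn II has 3 winning of 10, so P(winning|losing moved) = 3/10
By total probability: P(winning) = 4/11*2/5 + 7/11*3/10 = 37/110

37/110


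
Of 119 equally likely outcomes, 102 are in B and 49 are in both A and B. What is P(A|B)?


P(A|B) = P(A∩B)/P(B) = (49/119)/(102/119) = 49/102

49/102


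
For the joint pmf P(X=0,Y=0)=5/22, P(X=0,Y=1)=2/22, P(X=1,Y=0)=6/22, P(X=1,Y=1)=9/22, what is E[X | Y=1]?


P(Y=1) = 11/22
E[X|Y=1] = (0*2 + 1*9)/11 = 9/11

9/11


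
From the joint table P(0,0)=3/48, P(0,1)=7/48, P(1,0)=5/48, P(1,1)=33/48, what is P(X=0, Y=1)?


Read from table: P(X=0, Y=1) = 7/48

7/48


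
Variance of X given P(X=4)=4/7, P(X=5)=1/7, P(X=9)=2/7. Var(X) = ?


E[X] = 39/7, E[X^2] = 251/7
Var(X) = E[X^2] - (E[X])^2 = 251/7 - (39/7)^2 = 236/49

236/49


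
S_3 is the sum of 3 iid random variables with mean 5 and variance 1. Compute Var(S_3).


By independence, Var(S_n) = n*Var(X_1) = 3*1 = 3

3


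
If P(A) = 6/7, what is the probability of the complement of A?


P(A') = 1 - P(A) = 1 - 6/7 = 1/7

1/7


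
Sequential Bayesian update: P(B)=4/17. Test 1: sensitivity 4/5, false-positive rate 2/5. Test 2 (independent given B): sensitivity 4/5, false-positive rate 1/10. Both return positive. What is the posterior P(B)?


After test 1: P(+) = 4/5*4/17 + 2/5*13/17 = 42/85
P(B|+) = (16/85)/(42/85) = 8/21
After test 2 (use post1 as new prior): P(+) = 4/5*8/21 + 1/10*13/21 = 11/30
P(B|+,+) = (32/105)/(11/30) = 64/77

64/77


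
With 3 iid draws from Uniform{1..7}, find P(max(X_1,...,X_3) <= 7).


P(max <= 7) = P(all X_i <= 7) = (P(X_1 <= 7))^3
= (7/7)^3 = 1^3 = 1

1


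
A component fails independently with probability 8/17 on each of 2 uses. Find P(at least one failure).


P(at least one) = 1 - P(none)
P(none) = (1 - 8/17)^2 = (9/17)^2 = 81/289
P(at least one) = 1 - 81/289 = 208/289

208/289


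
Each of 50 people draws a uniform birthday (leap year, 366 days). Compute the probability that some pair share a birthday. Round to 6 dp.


P(all different) = prod((366-i)/366 for i=0..49) = 0.029927
P(at least one match) = 1 - 0.029927 = 0.970073

0.970073


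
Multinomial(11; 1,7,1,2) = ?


11! = 39916800
Denominator: 1!=1 * 7!=5040 * 1!=1 * 2!=2
Coefficient = 39916800 / 10080 = 3960

3960


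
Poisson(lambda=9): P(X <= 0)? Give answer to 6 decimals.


P(X<=0) = e^(-9)*9^0/0!
≈ 0.0001234098
≈ 0.000123

0.000123


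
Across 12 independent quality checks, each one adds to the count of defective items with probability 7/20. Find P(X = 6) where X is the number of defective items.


P(X=6) = C(12,6) * p^6 * (1-p)^6
= 924 * 117649/64000000 * 4826809/64000000
= 131177797221471/1024000000000000

131177797221471/1024000000000000


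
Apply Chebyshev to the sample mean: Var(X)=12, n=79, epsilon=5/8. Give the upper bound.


Var(Xbar) = Var(X)/n = 12/79
Chebyshev: P(|Xbar-mu| >= 5/8) <= Var(Xbar)/(5/8)^2 = (12/79)/(25/64) = 768/1975

768/1975


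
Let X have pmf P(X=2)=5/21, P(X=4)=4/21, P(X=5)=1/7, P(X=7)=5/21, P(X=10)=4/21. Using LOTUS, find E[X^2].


E[X^2] = sum(g(x)*P(x))
= 4*5/21 + 16*4/21 + 25*1/7 + 49*5/21 + 100*4/21
= 268/7

268/7


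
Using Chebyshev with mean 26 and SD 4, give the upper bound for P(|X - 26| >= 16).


k = 16/4 = 4
Chebyshev: P(|X-mu| >= k*sigma) <= 1/k^2 = 1/4^2 = 1/16

1/16


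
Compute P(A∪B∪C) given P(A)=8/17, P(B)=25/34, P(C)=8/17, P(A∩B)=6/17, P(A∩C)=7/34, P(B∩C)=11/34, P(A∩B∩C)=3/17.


P(A∪B∪C) = P(A)+P(B)+P(C) - P(AB)-P(AC)-P(BC) + P(ABC)
= 8/17+25/34+8/17 - 6/17-7/34-11/34 + 3/17
= 33/34

33/34


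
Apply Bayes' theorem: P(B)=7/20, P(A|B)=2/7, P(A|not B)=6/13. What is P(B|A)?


P(A) = P(A|B)P(B) + P(A|B')P(B') = 2/7*7/20 + 6/13*13/20 = 2/5
P(B|A) = P(A|B)P(B)/P(A) = (1/10)/(2/5) = 1/4

1/4


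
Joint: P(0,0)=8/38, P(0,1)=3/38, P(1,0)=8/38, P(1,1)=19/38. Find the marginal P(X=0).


P(X=0) = P(0,0)+P(0,1) = 8/38 + 3/38 = 11/38

11/38


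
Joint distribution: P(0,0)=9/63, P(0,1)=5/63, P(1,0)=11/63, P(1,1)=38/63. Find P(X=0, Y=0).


Read from table: P(X=0, Y=0) = 9/63 = 1/7

1/7


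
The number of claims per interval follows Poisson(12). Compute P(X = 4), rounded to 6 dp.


P(X=4) = e^(-12) * 12^4 / 4!
≈ 0.000006144212353 * 20736 / 24
≈ 0.005309

0.005309


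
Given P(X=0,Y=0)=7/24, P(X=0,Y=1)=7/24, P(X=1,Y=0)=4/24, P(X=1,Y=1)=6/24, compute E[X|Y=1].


P(Y=1) = 13/24
E[X|Y=1] = (0*7 + 1*6)/13 = 6/13

6/13


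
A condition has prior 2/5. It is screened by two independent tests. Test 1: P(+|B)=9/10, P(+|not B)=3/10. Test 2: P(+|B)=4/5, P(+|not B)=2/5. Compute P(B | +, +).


After test 1: P(+) = 9/10*2/5 + 3/10*3/5 = 27/50
P(B|+) = (9/25)/(27/50) = 2/3
After test 2 (use post1 as new prior): P(+) = 4/5*2/3 + 2/5*1/3 = 2/3
P(B|+,+) = (8/15)/(2/3) = 4/5

4/5


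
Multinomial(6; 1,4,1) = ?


6! = 720
Denominator: 1!=1 * 4!=24 * 1!=1
Coefficient = 720 / 24 = 30

30


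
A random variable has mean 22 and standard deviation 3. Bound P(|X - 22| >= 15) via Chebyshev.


k = 15/3 = 5
Chebyshev: P(|X-mu| >= k*sigma) <= 1/k^2 = 1/5^2 = 1/25

1/25


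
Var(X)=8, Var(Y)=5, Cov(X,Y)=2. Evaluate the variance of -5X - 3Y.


Var(-5X - 3Y) = (-5)^2*Var(X) + (-3)^2*Var(Y) + 2*(-5)*(-3)*Cov(X,Y)
= 25*8 + 9*5 + 30*2
= 200 + 45 + 60 = 305

305


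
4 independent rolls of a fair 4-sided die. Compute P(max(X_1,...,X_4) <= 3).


P(max <= 3) = P(all X_i <= 3) = (P(X_1 <= 3))^4
= (3/4)^4 = 81/256

81/256


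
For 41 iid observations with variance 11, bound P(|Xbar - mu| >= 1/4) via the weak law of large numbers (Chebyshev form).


Var(Xbar) = Var(X)/n = 11/41
Chebyshev: P(|Xbar-mu| >= 1/4) <= Var(Xbar)/(1/4)^2 = (11/41)/(1/16) = 176/41
Bound exceeds 1, so trivial bound: 1

1


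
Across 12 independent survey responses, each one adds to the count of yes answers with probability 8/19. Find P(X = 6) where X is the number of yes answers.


P(X=6) = C(12,6) * p^6 * (1-p)^6
= 924 * 262144/47045881 * 1771561/47045881
= 429109376188416/2213314919066161

429109376188416/2213314919066161


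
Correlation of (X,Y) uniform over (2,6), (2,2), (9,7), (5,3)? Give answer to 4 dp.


Cov(X,Y) = 3.2500, Var(X) = 8.2500, Var(Y) = 4.2500
rho = Cov/(sqrt(VarX)*sqrt(VarY)) = 0.5489

0.5489


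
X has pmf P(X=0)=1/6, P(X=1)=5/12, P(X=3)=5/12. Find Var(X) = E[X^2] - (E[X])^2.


E[X] = 5/3, E[X^2] = 25/6
Var(X) = E[X^2] - (E[X])^2 = 25/6 - (5/3)^2 = 25/18

25/18


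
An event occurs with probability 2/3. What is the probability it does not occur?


P(A') = 1 - P(A) = 1 - 2/3 = 1/3

1/3


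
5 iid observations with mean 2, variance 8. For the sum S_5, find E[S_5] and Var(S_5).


E[S_n] = n*mu = 5*2 = 10
Var(S_n) = n*sigma^2 = 5*8 = 40

E[S_5]=10, Var(S_5)=40


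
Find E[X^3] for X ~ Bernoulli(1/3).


For Bernoulli: X in {0,1}
E[X^3] = 0^3*(1-1/3) + 1^3*1/3 = 1/3

1/3


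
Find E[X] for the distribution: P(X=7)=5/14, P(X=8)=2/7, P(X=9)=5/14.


E[X] = sum(x * P(x))
= 7*5/14 + 8*2/7 + 9*5/14
= 8

8


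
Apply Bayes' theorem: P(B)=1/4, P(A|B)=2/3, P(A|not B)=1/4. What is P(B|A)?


P(A) = P(A|B)P(B) + P(A|B')P(B') = 2/3*1/4 + 1/4*3/4 = 17/48
P(B|A) = P(A|B)P(B)/P(A) = (1/6)/(17/48) = 8/17

8/17


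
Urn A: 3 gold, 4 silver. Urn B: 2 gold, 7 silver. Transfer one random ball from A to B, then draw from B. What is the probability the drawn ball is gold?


P(transfer gold) = 3/7; P(transfer silver) = 4/7
If gold transferred: Urn II has 3 gold of 10, so P(gold|gold moved) = 3/10
If silver transferred: Urn II has 2 gold of 10, so P(gold|silver moved) = 1/5
By total probability: P(gold) = 3/7*3/10 + 4/7*1/5 = 17/70

17/70


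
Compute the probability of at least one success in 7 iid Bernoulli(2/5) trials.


P(at least one) = 1 - P(none)
P(none) = (1 - 2/5)^7 = (3/5)^7 = 2187/78125
P(at least one) = 1 - 2187/78125 = 75938/78125

75938/78125


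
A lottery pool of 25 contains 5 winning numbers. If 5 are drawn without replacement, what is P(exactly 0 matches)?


P(X=0) = C(5,0)*C(20,5) / C(25,5)
= 1*15504 / 53130
= 15504/53130 = 2584/8855

2584/8855


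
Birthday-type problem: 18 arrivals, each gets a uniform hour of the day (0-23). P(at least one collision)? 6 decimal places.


P(all different) = prod((24-i)/24 for i=0..17) = 0.000123
P(at least one match) = 1 - 0.000123 = 0.999877

0.999877


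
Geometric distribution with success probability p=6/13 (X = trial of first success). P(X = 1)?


P(X=1) = (1-p)^0 * p = (7/13)^0 * 6/13
= 1 * 6/13 = 6/13

6/13


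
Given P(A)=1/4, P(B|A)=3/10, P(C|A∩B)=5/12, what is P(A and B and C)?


P(A∩B∩C) = P(A) * P(B|A) * P(C|A∩B)
= 1/4 * 3/10 * 5/12
= 3/40 * 5/12 = 1/32

1/32


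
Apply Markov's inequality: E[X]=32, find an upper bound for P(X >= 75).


Markov: P(X >= a) <= E[X]/a
P(X >= 75) <= 32/75

32/75


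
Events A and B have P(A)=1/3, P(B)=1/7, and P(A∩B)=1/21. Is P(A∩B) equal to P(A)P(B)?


P(A)*P(B) = 1/3*1/7 = 1/21
P(A∩B) = 1/21, which equals P(A)P(B), so independent

Yes, A and B are independent


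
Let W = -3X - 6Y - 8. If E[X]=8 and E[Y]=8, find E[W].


E[-3X - 6Y - 8] = -3*E[X] - 6*E[Y] - 8
= (-3)*(8) + (-6)*(8) + (-8)
= -24 - 48 - 8 = -80

-80


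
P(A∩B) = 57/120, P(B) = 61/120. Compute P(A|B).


P(A|B) = P(A∩B)/P(B) = (57/120)/(61/120) = 57/61

57/61


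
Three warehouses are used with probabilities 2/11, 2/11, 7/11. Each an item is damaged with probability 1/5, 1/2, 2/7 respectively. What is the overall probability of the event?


P(A) = P(A|B1)P(B1) + P(A|B2)P(B2) + P(A|B3)P(B3)
= 1/5*2/11 + 1/2*2/11 + 2/7*7/11
= 2/55 + 1/11 + 2/11 = 17/55

17/55


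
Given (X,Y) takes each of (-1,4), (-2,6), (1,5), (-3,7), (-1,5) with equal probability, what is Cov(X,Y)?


E[X]=-6/5, E[Y]=27/5, E[XY]=-37/5
Cov(X,Y) = E[XY] - E[X]E[Y] = -37/5 + 6/5*27/5 = -23/25

-23/25
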